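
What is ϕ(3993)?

3993 = 3 × 11^3.
φ(3) = 3 − 1 = 2.
φ(11^3) = 11^2·(11−1) = 121·10 = 1210.
φ(3993) = 2 × 1210 = 2420.

2420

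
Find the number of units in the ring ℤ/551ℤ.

First factor: 551 = 19 · 29.
φ(551) = 551 · (1 − 1/19) · (1 − 1/29)
       = 551 · 504/551 = 504.

504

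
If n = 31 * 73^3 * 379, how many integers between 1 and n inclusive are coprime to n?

φ(31) = 31 − 1 = 30.
φ(73^3) = 73^2·(73−1) = 5329·72 = 383688.
φ(379) = 379 − 1 = 378.
Since φ is multiplicative, φ(4570560733) = 30 · 383688 · 378 = 4351021920.

4351021920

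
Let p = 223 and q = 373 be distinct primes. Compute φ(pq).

φ(223) = 223 − 1 = 222.
φ(373) = 373 − 1 = 372.
Since φ is multiplicative, φ(83179) = 222 · 372 = 82584.

82584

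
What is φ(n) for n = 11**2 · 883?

97020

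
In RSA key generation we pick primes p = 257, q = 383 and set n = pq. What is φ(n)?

φ(98431) = 98431 · (1 − 1/257) · (1 − 1/383)
       = 98431 · 97792/98431 = 97792.

97792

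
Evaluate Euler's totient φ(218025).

103680

Prime factorization: 218025 = 3^3 · 5^2 · 17 · 19.
φ(3^3) = 3^2·(3−1) = 9·2 = 18.
φ(5^2) = 5^2 − 5^1 = 25 − 5 = 20.
φ(17) = 17 − 1 = 16.
φ(19) = 19 − 1 = 18.
Since φ is multiplicative, φ(218025) = 18 · 20 · 16 · 18 = 103680.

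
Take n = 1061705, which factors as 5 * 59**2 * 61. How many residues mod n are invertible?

821280

φ(1061705) = 1061705 · (1 − 1/5) · (1 − 1/59) · (1 − 1/61)
       = 1061705 · 13920/17995 = 821280.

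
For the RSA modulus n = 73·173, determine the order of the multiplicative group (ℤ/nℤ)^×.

12384

φ(12629) = 12629 · (1 − 1/73) · (1 − 1/173)
       = 12629 · 12384/12629 = 12384.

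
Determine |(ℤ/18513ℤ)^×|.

10560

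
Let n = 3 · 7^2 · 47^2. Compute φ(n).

181608

φ(324723) = 324723 · (1 − 1/3) · (1 − 1/7) · (1 − 1/47)
       = 324723 · 552/987 = 181608.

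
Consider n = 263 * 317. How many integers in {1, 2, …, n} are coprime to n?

φ(83371) = 83371 · (1 − 1/263) · (1 − 1/317)
       = 83371 · 82792/83371 = 82792.

82792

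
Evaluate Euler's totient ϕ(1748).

First factor: 1748 = 2^2 * 19 * 23.
φ(2^2) = 2^1·(2−1) = 2·1 = 2.
φ(19) = 19 − 1 = 18.
φ(23) = 23 − 1 = 22.
φ(1748) = 2 × 18 × 22 = 792.

792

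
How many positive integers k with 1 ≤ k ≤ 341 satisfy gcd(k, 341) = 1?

300

First factor: 341 = 11 × 31.
φ(341) = 341 · (1 − 1/11) · (1 − 1/31)
       = 341 · 300/341 = 300.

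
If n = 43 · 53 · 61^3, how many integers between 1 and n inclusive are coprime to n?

φ(43) = 43 − 1 = 42.
φ(53) = 53 − 1 = 52.
φ(61^3) = 61^2·(61−1) = 3721·60 = 223260.
Multiply: 42 · 52 · 223260 = 487599840.

487599840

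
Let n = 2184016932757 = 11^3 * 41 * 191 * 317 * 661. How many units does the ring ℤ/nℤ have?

φ(2184016932757) = 2184016932757 · (1 − 1/11) · (1 − 1/41) · (1 − 1/191) · (1 − 1/317) · (1 − 1/661)
       = 2184016932757 · 15850560000/18049726717 = 1917917760000.

1917917760000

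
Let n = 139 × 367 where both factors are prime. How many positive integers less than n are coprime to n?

50508

For distinct primes, φ(pq) = (p−1)(q−1) = 138 × 366 = 50508.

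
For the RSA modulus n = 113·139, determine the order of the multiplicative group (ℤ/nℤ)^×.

φ(pq) = (p−1)(q−1) = 112 · 138 = 15456.

15456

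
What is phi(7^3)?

294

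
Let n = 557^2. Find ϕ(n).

309692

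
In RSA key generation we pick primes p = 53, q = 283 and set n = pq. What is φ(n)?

14664

φ(n) = (p − 1)(q − 1) = (53−1)(283−1) = 52·282 = 14664.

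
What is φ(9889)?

Prime factorization: 9889 = 11 * 29 * 31.
φ(11) = 11 − 1 = 10.
φ(29) = 29 − 1 = 28.
φ(31) = 31 − 1 = 30.
Multiply: 10 · 28 · 30 = 8400.

8400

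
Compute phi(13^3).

2028

φ(13^3) = 13^2·(13−1) = 169·12 = 2028.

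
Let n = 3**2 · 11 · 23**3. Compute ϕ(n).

φ(1204533) = 1204533 · (1 − 1/3) · (1 − 1/11) · (1 − 1/23)
       = 1204533 · 440/759 = 698280.

698280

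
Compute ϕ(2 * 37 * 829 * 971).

28913760

φ(2) = 2 − 1 = 1.
φ(37) = 37 − 1 = 36.
φ(829) = 829 − 1 = 828.
φ(971) = 971 − 1 = 970.
φ(59566966) = 1 × 36 × 828 × 970 = 28913760.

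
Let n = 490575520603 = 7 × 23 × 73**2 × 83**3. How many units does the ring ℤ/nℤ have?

φ(490575520603) = 490575520603 · (1 − 1/7) · (1 − 1/23) · (1 − 1/73) · (1 − 1/83)
       = 490575520603 · 779328/975499 = 391921713216.

391921713216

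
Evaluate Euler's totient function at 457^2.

φ(208849) = 208849 · (1 − 1/457)
       = 208849 · 456/457 = 208392.

208392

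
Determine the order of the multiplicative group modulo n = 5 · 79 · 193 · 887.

53074944

φ(5) = 5 − 1 = 4.
φ(79) = 79 − 1 = 78.
φ(193) = 193 − 1 = 192.
φ(887) = 887 − 1 = 886.
φ(67620445) = 4 × 78 × 192 × 886 = 53074944.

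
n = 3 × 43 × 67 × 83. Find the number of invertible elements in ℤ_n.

454608

φ(3) = 3 − 1 = 2.
φ(43) = 43 − 1 = 42.
φ(67) = 67 − 1 = 66.
φ(83) = 83 − 1 = 82.
φ(717369) = 2 × 42 × 66 × 82 = 454608.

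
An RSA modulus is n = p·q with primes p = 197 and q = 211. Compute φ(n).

41160

φ(pq) = (p−1)(q−1) = 196 · 210 = 41160.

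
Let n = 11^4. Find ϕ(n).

φ(14641) = 14641 · (1 − 1/11)
       = 14641 · 10/11 = 13310.

13310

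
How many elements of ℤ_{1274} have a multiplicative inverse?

Factor 1274: 1274 = 2 * 7^2 * 13.
φ(2) = 2 − 1 = 1.
φ(7^2) = 7^1·(7−1) = 7·6 = 42.
φ(13) = 13 − 1 = 12.
Multiply: 1 · 42 · 12 = 504.

504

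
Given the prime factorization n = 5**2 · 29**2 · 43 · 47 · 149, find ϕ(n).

φ(5^2) = 5^1·(5−1) = 5·4 = 20.
φ(29^2) = 29^2 − 29^1 = 841 − 29 = 812.
φ(43) = 43 − 1 = 42.
φ(47) = 47 − 1 = 46.
φ(149) = 149 − 1 = 148.
Multiply: 20 · 812 · 42 · 46 · 148 = 4643600640.

4643600640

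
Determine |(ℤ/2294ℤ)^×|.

First factor: 2294 = 2 × 31 × 37.
φ(2294) = 2294 · (1 − 1/2) · (1 − 1/31) · (1 − 1/37)
       = 2294 · 1080/2294 = 1080.

1080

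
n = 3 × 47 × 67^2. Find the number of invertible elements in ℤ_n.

φ(632949) = 632949 · (1 − 1/3) · (1 − 1/47) · (1 − 1/67)
       = 632949 · 6072/9447 = 406824.

406824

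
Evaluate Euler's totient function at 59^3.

201898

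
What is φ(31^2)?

φ(31^2) = 31^1·(31−1) = 31·30 = 930.

930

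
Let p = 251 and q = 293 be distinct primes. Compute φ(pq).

φ(n) = (p − 1)(q − 1) = (251−1)(293−1) = 250·292 = 73000.

73000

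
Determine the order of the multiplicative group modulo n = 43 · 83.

φ(3569) = 3569 · (1 − 1/43) · (1 − 1/83)
       = 3569 · 3444/3569 = 3444.

3444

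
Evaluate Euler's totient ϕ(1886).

Prime factorization: 1886 = 2 · 23 · 41.
φ(2) = 2 − 1 = 1.
φ(23) = 23 − 1 = 22.
φ(41) = 41 − 1 = 40.
Since φ is multiplicative, φ(1886) = 1 · 22 · 40 = 880.

880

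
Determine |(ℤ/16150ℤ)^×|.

5760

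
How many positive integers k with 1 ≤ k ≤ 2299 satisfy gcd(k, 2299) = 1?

1980

Factor 2299: 2299 = 11^2 · 19.
φ(2299) = 2299 · (1 − 1/11) · (1 − 1/19)
       = 2299 · 180/209 = 1980.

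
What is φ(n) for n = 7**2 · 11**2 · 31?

φ(183799) = 183799 · (1 − 1/7) · (1 − 1/11) · (1 − 1/31)
       = 183799 · 1800/2387 = 138600.

138600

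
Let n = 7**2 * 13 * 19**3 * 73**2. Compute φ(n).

17213357952

φ(7^2) = 7^2 − 7^1 = 49 − 7 = 42.
φ(13) = 13 − 1 = 12.
φ(19^3) = 19^2·(19−1) = 361·18 = 6498.
φ(73^2) = 73^1·(73−1) = 73·72 = 5256.
Multiply: 42 · 12 · 6498 · 5256 = 17213357952.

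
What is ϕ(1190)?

384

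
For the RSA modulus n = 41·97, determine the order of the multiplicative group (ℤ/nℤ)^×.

3840

For distinct primes, φ(pq) = (p−1)(q−1) = 40 × 96 = 3840.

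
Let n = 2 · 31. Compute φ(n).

30

φ(62) = 62 · (1 − 1/2) · (1 − 1/31)
       = 62 · 30/62 = 30.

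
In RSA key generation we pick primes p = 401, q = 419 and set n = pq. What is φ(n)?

φ(n) = (p − 1)(q − 1) = (401−1)(419−1) = 400·418 = 167200.

167200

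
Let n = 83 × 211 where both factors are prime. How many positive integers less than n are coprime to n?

For distinct primes, φ(pq) = (p−1)(q−1) = 82 × 210 = 17220.

17220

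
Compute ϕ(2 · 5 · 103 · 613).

249696

φ(2) = 2 − 1 = 1.
φ(5) = 5 − 1 = 4.
φ(103) = 103 − 1 = 102.
φ(613) = 613 − 1 = 612.
Multiply: 1 · 4 · 102 · 612 = 249696.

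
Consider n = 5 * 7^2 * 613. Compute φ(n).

φ(150185) = 150185 · (1 − 1/5) · (1 − 1/7) · (1 − 1/613)
       = 150185 · 14688/21455 = 102816.

102816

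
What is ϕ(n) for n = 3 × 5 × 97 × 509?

φ(740595) = 740595 · (1 − 1/3) · (1 − 1/5) · (1 − 1/97) · (1 − 1/509)
       = 740595 · 390144/740595 = 390144.

390144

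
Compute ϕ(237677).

192000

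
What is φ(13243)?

13243 = 17 × 19 × 41.
φ(17) = 17 − 1 = 16.
φ(19) = 19 − 1 = 18.
φ(41) = 41 − 1 = 40.
Multiply: 16 · 18 · 40 = 11520.

11520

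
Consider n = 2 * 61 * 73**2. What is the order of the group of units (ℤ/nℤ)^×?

315360

φ(2) = 2 − 1 = 1.
φ(61) = 61 − 1 = 60.
φ(73^2) = 73^2 − 73^1 = 5329 − 73 = 5256.
φ(650138) = 1 × 60 × 5256 = 315360.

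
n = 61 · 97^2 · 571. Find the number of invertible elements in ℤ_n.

318470400

φ(61) = 61 − 1 = 60.
φ(97^2) = 97^2 − 97^1 = 9409 − 97 = 9312.
φ(571) = 571 − 1 = 570.
Multiply: 60 · 9312 · 570 = 318470400.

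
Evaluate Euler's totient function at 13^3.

2028

φ(2197) = 2197 · (1 − 1/13)
       = 2197 · 12/13 = 2028.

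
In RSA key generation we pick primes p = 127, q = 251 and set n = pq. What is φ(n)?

31500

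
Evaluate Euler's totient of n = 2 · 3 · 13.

φ(78) = 78 · (1 − 1/2) · (1 − 1/3) · (1 − 1/13)
       = 78 · 24/78 = 24.

24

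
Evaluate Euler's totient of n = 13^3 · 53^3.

296225904

φ(13^3) = 13^2·(13−1) = 169·12 = 2028.
φ(53^3) = 53^3 − 53^2 = 148877 − 2809 = 146068.
Since φ is multiplicative, φ(327082769) = 2028 · 146068 = 296225904.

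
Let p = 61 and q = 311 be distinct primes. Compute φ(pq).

18600

For distinct primes, φ(pq) = (p−1)(q−1) = 60 × 310 = 18600.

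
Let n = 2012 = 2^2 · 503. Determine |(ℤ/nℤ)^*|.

1004

φ(2012) = 2012 · (1 − 1/2) · (1 − 1/503)
       = 2012 · 502/1006 = 1004.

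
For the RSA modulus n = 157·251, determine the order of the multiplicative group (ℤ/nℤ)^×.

39000

φ(39407) = 39407 · (1 − 1/157) · (1 − 1/251)
       = 39407 · 39000/39407 = 39000.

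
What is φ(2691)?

Prime factorization: 2691 = 3**2 · 13 · 23.
φ(3^2) = 3^2 − 3^1 = 9 − 3 = 6.
φ(13) = 13 − 1 = 12.
φ(23) = 23 − 1 = 22.
Multiply: 6 · 12 · 22 = 1584.

1584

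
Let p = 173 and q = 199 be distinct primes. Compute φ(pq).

34056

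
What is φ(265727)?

188160

First factor: 265727 = 7^2 · 11 · 17 · 29.
φ(7^2) = 7^1·(7−1) = 7·6 = 42.
φ(11) = 11 − 1 = 10.
φ(17) = 17 − 1 = 16.
φ(29) = 29 − 1 = 28.
φ(265727) = 42 × 10 × 16 × 28 = 188160.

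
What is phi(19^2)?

342

φ(19^2) = 19^2 − 19^1 = 361 − 19 = 342.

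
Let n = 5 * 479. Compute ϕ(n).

φ(2395) = 2395 · (1 − 1/5) · (1 − 1/479)
       = 2395 · 1912/2395 = 1912.

1912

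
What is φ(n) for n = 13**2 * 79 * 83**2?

φ(91975039) = 91975039 · (1 − 1/13) · (1 − 1/79) · (1 − 1/83)
       = 91975039 · 76752/85241 = 82815408.

82815408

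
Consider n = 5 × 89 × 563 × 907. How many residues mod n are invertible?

179228544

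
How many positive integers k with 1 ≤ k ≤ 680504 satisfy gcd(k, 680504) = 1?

285120

First factor: 680504 = 2**3 × 11**2 × 19 × 37.
φ(680504) = 680504 · (1 − 1/2) · (1 − 1/11) · (1 − 1/19) · (1 − 1/37)
       = 680504 · 6480/15466 = 285120.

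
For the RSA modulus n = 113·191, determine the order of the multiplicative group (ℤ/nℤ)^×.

21280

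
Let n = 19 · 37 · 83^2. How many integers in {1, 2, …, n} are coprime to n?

φ(4842967) = 4842967 · (1 − 1/19) · (1 − 1/37) · (1 − 1/83)
       = 4842967 · 53136/58349 = 4410288.

4410288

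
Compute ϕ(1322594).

Prime factorization: 1322594 = 2 × 7 × 13^3 × 43.
φ(2) = 2 − 1 = 1.
φ(7) = 7 − 1 = 6.
φ(13^3) = 13^2·(13−1) = 169·12 = 2028.
φ(43) = 43 − 1 = 42.
φ(1322594) = 1 × 6 × 2028 × 42 = 511056.

511056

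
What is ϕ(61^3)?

223260

φ(61^3) = 61^3 − 61^2 = 226981 − 3721 = 223260.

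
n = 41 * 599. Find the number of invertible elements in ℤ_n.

23920

φ(24559) = 24559 · (1 − 1/41) · (1 − 1/599)
       = 24559 · 23920/24559 = 23920.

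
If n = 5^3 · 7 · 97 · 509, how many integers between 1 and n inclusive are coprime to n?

φ(5^3) = 5^2·(5−1) = 25·4 = 100.
φ(7) = 7 − 1 = 6.
φ(97) = 97 − 1 = 96.
φ(509) = 509 − 1 = 508.
Since φ is multiplicative, φ(43201375) = 100 · 6 · 96 · 508 = 29260800.

29260800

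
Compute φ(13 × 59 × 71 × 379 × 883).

16243053120

φ(13) = 13 − 1 = 12.
φ(59) = 59 − 1 = 58.
φ(71) = 71 − 1 = 70.
φ(379) = 379 − 1 = 378.
φ(883) = 883 − 1 = 882.
Since φ is multiplicative, φ(18224416249) = 12 · 58 · 70 · 378 · 882 = 16243053120.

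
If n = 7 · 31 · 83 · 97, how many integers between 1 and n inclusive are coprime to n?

φ(1747067) = 1747067 · (1 − 1/7) · (1 − 1/31) · (1 − 1/83) · (1 − 1/97)
       = 1747067 · 1416960/1747067 = 1416960.

1416960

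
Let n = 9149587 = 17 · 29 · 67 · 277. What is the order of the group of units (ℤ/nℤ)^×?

φ(9149587) = 9149587 · (1 − 1/17) · (1 − 1/29) · (1 − 1/67) · (1 − 1/277)
       = 9149587 · 8160768/9149587 = 8160768.

8160768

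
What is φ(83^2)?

φ(83^2) = 83^2 − 83^1 = 6889 − 83 = 6806.

6806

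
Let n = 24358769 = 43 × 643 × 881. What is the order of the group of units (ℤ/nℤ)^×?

φ(24358769) = 24358769 · (1 − 1/43) · (1 − 1/643) · (1 − 1/881)
       = 24358769 · 23728320/24358769 = 23728320.

23728320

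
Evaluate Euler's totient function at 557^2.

309692

φ(310249) = 310249 · (1 − 1/557)
       = 310249 · 556/557 = 309692.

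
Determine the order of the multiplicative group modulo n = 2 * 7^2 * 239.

9996

φ(2) = 2 − 1 = 1.
φ(7^2) = 7^2 − 7^1 = 49 − 7 = 42.
φ(239) = 239 − 1 = 238.
Multiply: 1 · 42 · 238 = 9996.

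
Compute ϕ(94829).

First factor: 94829 = 7 · 19 · 23 · 31.
φ(94829) = 94829 · (1 − 1/7) · (1 − 1/19) · (1 − 1/23) · (1 − 1/31)
       = 94829 · 71280/94829 = 71280.

71280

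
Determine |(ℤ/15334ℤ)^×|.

Prime factorization: 15334 = 2 × 11 × 17 × 41.
φ(15334) = 15334 · (1 − 1/2) · (1 − 1/11) · (1 − 1/17) · (1 − 1/41)
       = 15334 · 6400/15334 = 6400.

6400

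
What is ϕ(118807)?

101088

First factor: 118807 = 13**2 * 19 * 37.
φ(13^2) = 13^1·(13−1) = 13·12 = 156.
φ(19) = 19 − 1 = 18.
φ(37) = 37 − 1 = 36.
Multiply: 156 · 18 · 36 = 101088.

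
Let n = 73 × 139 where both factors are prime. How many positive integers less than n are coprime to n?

9936

φ(10147) = 10147 · (1 − 1/73) · (1 − 1/139)
       = 10147 · 9936/10147 = 9936.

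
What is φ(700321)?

700321 = 19 · 29 · 31 · 41.
φ(700321) = 700321 · (1 − 1/19) · (1 − 1/29) · (1 − 1/31) · (1 − 1/41)
       = 700321 · 604800/700321 = 604800.

604800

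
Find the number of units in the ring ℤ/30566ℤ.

13440

Factor 30566: 30566 = 2 · 17 · 29 · 31.
φ(30566) = 30566 · (1 − 1/2) · (1 − 1/17) · (1 − 1/29) · (1 − 1/31)
       = 30566 · 13440/30566 = 13440.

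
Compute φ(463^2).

213906

φ(463^2) = 463^1·(463−1) = 463·462 = 213906.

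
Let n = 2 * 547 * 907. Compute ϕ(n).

494676

φ(992258) = 992258 · (1 − 1/2) · (1 − 1/547) · (1 − 1/907)
       = 992258 · 494676/992258 = 494676.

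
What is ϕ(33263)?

Prime factorization: 33263 = 29 * 31 * 37.
φ(33263) = 33263 · (1 − 1/29) · (1 − 1/31) · (1 − 1/37)
       = 33263 · 30240/33263 = 30240.

30240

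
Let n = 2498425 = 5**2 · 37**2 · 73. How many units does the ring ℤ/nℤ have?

1918080

φ(5^2) = 5^1·(5−1) = 5·4 = 20.
φ(37^2) = 37^1·(37−1) = 37·36 = 1332.
φ(73) = 73 − 1 = 72.
φ(2498425) = 20 × 1332 × 72 = 1918080.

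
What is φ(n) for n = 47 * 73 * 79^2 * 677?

φ(14496513667) = 14496513667 · (1 − 1/47) · (1 − 1/73) · (1 − 1/79) · (1 − 1/677)
       = 14496513667 · 174635136/183500173 = 13796175744.

13796175744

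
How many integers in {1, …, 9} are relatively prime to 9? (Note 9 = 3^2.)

6

φ(3^2) = 3^1·(3−1) = 3·2 = 6.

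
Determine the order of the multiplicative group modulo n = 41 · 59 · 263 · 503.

305135680

φ(320007091) = 320007091 · (1 − 1/41) · (1 − 1/59) · (1 − 1/263) · (1 − 1/503)
       = 320007091 · 305135680/320007091 = 305135680.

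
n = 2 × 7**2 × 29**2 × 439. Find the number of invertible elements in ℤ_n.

φ(2) = 2 − 1 = 1.
φ(7^2) = 7^2 − 7^1 = 49 − 7 = 42.
φ(29^2) = 29^1·(29−1) = 29·28 = 812.
φ(439) = 439 − 1 = 438.
φ(36181502) = 1 × 42 × 812 × 438 = 14937552.

14937552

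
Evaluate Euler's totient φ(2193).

1344

First factor: 2193 = 3 · 17 · 43.
φ(3) = 3 − 1 = 2.
φ(17) = 17 − 1 = 16.
φ(43) = 43 − 1 = 42.
φ(2193) = 2 × 16 × 42 = 1344.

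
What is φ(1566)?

504

Factor 1566: 1566 = 2 * 3**3 * 29.
φ(1566) = 1566 · (1 − 1/2) · (1 − 1/3) · (1 − 1/29)
       = 1566 · 56/174 = 504.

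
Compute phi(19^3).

φ(19^3) = 19^3 − 19^2 = 6859 − 361 = 6498.

6498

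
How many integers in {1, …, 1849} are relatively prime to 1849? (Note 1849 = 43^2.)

1806

φ(43^2) = 43^1·(43−1) = 43·42 = 1806.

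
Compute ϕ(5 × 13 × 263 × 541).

6791040

φ(9248395) = 9248395 · (1 − 1/5) · (1 − 1/13) · (1 − 1/263) · (1 − 1/541)
       = 9248395 · 6791040/9248395 = 6791040.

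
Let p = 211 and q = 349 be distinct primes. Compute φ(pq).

73080

φ(73639) = 73639 · (1 − 1/211) · (1 − 1/349)
       = 73639 · 73080/73639 = 73080.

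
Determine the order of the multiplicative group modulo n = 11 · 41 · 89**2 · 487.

1522540800

φ(1739744677) = 1739744677 · (1 − 1/11) · (1 − 1/41) · (1 − 1/89) · (1 − 1/487)
       = 1739744677 · 17107200/19547693 = 1522540800.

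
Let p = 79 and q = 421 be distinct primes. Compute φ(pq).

32760

φ(n) = (p − 1)(q − 1) = (79−1)(421−1) = 78·420 = 32760.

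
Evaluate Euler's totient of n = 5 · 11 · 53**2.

110240

φ(5) = 5 − 1 = 4.
φ(11) = 11 − 1 = 10.
φ(53^2) = 53^1·(53−1) = 53·52 = 2756.
Multiply: 4 · 10 · 2756 = 110240.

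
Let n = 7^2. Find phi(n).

42

φ(49) = 49 · (1 − 1/7)
       = 49 · 6/7 = 42.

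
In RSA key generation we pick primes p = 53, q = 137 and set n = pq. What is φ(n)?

7072

φ(7261) = 7261 · (1 − 1/53) · (1 − 1/137)
       = 7261 · 7072/7261 = 7072.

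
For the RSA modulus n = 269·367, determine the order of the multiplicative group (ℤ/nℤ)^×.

98088

φ(pq) = (p−1)(q−1) = 268 · 366 = 98088.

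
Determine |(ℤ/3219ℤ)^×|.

Prime factorization: 3219 = 3 · 29 · 37.
φ(3) = 3 − 1 = 2.
φ(29) = 29 − 1 = 28.
φ(37) = 37 − 1 = 36.
Multiply: 2 · 28 · 36 = 2016.

2016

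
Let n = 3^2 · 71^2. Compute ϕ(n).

φ(3^2) = 3^1·(3−1) = 3·2 = 6.
φ(71^2) = 71^2 − 71^1 = 5041 − 71 = 4970.
Since φ is multiplicative, φ(45369) = 6 · 4970 = 29820.

29820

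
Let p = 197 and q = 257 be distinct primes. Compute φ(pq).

For distinct primes, φ(pq) = (p−1)(q−1) = 196 × 256 = 50176.

50176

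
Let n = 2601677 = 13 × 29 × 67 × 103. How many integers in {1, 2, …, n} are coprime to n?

2261952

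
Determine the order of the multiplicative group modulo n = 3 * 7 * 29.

φ(609) = 609 · (1 − 1/3) · (1 − 1/7) · (1 − 1/29)
       = 609 · 336/609 = 336.

336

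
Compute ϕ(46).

First factor: 46 = 2 × 23.
φ(2) = 2 − 1 = 1.
φ(23) = 23 − 1 = 22.
φ(46) = 1 × 22 = 22.

22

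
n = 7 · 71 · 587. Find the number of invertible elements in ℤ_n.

φ(7) = 7 − 1 = 6.
φ(71) = 71 − 1 = 70.
φ(587) = 587 − 1 = 586.
Multiply: 6 · 70 · 586 = 246120.

246120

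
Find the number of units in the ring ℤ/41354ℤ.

Factor 41354: 41354 = 2 · 23 · 29 · 31.
φ(2) = 2 − 1 = 1.
φ(23) = 23 − 1 = 22.
φ(29) = 29 − 1 = 28.
φ(31) = 31 − 1 = 30.
Since φ is multiplicative, φ(41354) = 1 · 22 · 28 · 30 = 18480.

18480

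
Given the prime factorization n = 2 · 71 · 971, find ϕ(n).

φ(137882) = 137882 · (1 − 1/2) · (1 − 1/71) · (1 − 1/971)
       = 137882 · 67900/137882 = 67900.

67900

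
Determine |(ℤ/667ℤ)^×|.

667 = 23 · 29.
φ(667) = 667 · (1 − 1/23) · (1 − 1/29)
       = 667 · 616/667 = 616.

616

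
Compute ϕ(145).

112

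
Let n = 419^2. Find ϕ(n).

175142

φ(175561) = 175561 · (1 − 1/419)
       = 175561 · 418/419 = 175142.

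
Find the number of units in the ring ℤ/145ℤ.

112

Factor 145: 145 = 5 × 29.
φ(5) = 5 − 1 = 4.
φ(29) = 29 − 1 = 28.
φ(145) = 4 × 28 = 112.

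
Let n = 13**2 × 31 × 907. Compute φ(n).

φ(13^2) = 13^1·(13−1) = 13·12 = 156.
φ(31) = 31 − 1 = 30.
φ(907) = 907 − 1 = 906.
Since φ is multiplicative, φ(4751773) = 156 · 30 · 906 = 4240080.

4240080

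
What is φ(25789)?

23040

25789 = 17 * 37 * 41.
φ(17) = 17 − 1 = 16.
φ(37) = 37 − 1 = 36.
φ(41) = 41 − 1 = 40.
Multiply: 16 · 36 · 40 = 23040.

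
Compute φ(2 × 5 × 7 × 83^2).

φ(482230) = 482230 · (1 − 1/2) · (1 − 1/5) · (1 − 1/7) · (1 − 1/83)
       = 482230 · 1968/5810 = 163344.

163344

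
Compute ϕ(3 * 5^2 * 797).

31840

φ(3) = 3 − 1 = 2.
φ(5^2) = 5^2 − 5^1 = 25 − 5 = 20.
φ(797) = 797 − 1 = 796.
Since φ is multiplicative, φ(59775) = 2 · 20 · 796 = 31840.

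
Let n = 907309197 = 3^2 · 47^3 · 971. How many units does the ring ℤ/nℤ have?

φ(3^2) = 3^1·(3−1) = 3·2 = 6.
φ(47^3) = 47^3 − 47^2 = 103823 − 2209 = 101614.
φ(971) = 971 − 1 = 970.
φ(907309197) = 6 × 101614 × 970 = 591393480.

591393480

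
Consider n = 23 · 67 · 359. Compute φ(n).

519816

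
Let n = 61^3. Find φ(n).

φ(226981) = 226981 · (1 − 1/61)
       = 226981 · 60/61 = 223260.

223260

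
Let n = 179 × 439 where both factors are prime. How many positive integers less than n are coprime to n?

77964

φ(179) = 179 − 1 = 178.
φ(439) = 439 − 1 = 438.
Since φ is multiplicative, φ(78581) = 178 · 438 = 77964.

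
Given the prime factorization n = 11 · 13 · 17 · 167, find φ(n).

318720

φ(11) = 11 − 1 = 10.
φ(13) = 13 − 1 = 12.
φ(17) = 17 − 1 = 16.
φ(167) = 167 − 1 = 166.
φ(405977) = 10 × 12 × 16 × 166 = 318720.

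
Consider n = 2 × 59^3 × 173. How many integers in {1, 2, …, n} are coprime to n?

34726456

φ(71061134) = 71061134 · (1 − 1/2) · (1 − 1/59) · (1 − 1/173)
       = 71061134 · 9976/20414 = 34726456.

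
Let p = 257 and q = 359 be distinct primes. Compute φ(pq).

φ(n) = (p − 1)(q − 1) = (257−1)(359−1) = 256·358 = 91648.

91648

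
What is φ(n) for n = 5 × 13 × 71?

φ(5) = 5 − 1 = 4.
φ(13) = 13 − 1 = 12.
φ(71) = 71 − 1 = 70.
φ(4615) = 4 × 12 × 70 = 3360.

3360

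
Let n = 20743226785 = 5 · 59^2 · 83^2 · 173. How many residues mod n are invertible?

φ(20743226785) = 20743226785 · (1 − 1/5) · (1 − 1/59) · (1 − 1/83) · (1 − 1/173)
       = 20743226785 · 3272128/4235905 = 16023610816.

16023610816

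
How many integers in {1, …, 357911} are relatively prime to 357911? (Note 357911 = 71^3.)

352870

φ(71^3) = 71^2·(71−1) = 5041·70 = 352870.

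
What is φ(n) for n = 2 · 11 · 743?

7420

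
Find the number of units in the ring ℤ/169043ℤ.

129600

First factor: 169043 = 7 · 19 · 31 · 41.
φ(169043) = 169043 · (1 − 1/7) · (1 − 1/19) · (1 − 1/31) · (1 − 1/41)
       = 169043 · 129600/169043 = 129600.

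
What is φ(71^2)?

4970

φ(5041) = 5041 · (1 − 1/71)
       = 5041 · 70/71 = 4970.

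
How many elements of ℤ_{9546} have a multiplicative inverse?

3024

Prime factorization: 9546 = 2 · 3 · 37 · 43.
φ(9546) = 9546 · (1 − 1/2) · (1 − 1/3) · (1 − 1/37) · (1 − 1/43)
       = 9546 · 3024/9546 = 3024.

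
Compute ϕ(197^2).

φ(197^2) = 197^1·(197−1) = 197·196 = 38612.

38612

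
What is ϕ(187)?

160

Factor 187: 187 = 11 · 17.
φ(11) = 11 − 1 = 10.
φ(17) = 17 − 1 = 16.
Multiply: 10 · 16 = 160.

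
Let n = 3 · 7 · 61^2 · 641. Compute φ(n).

28108800

φ(3) = 3 − 1 = 2.
φ(7) = 7 − 1 = 6.
φ(61^2) = 61^2 − 61^1 = 3721 − 61 = 3660.
φ(641) = 641 − 1 = 640.
Since φ is multiplicative, φ(50088381) = 2 · 6 · 3660 · 640 = 28108800.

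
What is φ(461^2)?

φ(461^2) = 461^1·(461−1) = 461·460 = 212060.

212060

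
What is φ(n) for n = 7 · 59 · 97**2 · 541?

φ(2102281097) = 2102281097 · (1 − 1/7) · (1 − 1/59) · (1 − 1/97) · (1 − 1/541)
       = 2102281097 · 18040320/21673001 = 1749911040.

1749911040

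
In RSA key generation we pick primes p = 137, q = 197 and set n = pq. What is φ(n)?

26656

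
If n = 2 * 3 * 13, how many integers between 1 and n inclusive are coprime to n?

φ(78) = 78 · (1 − 1/2) · (1 − 1/3) · (1 − 1/13)
       = 78 · 24/78 = 24.

24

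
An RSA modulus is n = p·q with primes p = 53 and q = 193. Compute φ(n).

9984

For distinct primes, φ(pq) = (p−1)(q−1) = 52 × 192 = 9984.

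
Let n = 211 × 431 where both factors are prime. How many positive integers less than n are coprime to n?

90300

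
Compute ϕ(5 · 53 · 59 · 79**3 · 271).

1585637389440

φ(5) = 5 − 1 = 4.
φ(53) = 53 − 1 = 52.
φ(59) = 59 − 1 = 58.
φ(79^3) = 79^3 − 79^2 = 493039 − 6241 = 486798.
φ(271) = 271 − 1 = 270.
Multiply: 4 · 52 · 58 · 486798 · 270 = 1585637389440.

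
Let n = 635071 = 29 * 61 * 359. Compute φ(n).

φ(635071) = 635071 · (1 − 1/29) · (1 − 1/61) · (1 − 1/359)
       = 635071 · 601440/635071 = 601440.

601440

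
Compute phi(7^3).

φ(7^3) = 7^2·(7−1) = 49·6 = 294.

294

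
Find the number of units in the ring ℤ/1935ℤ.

1008

Prime factorization: 1935 = 3^2 * 5 * 43.
φ(1935) = 1935 · (1 − 1/3) · (1 − 1/5) · (1 − 1/43)
       = 1935 · 336/645 = 1008.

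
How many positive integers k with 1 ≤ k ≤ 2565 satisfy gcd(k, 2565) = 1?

First factor: 2565 = 3**3 · 5 · 19.
φ(3^3) = 3^3 − 3^2 = 27 − 9 = 18.
φ(5) = 5 − 1 = 4.
φ(19) = 19 − 1 = 18.
φ(2565) = 18 × 4 × 18 = 1296.

1296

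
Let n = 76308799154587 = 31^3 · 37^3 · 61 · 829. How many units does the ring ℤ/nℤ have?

70588211529600

φ(31^3) = 31^2·(31−1) = 961·30 = 28830.
φ(37^3) = 37^2·(37−1) = 1369·36 = 49284.
φ(61) = 61 − 1 = 60.
φ(829) = 829 − 1 = 828.
Since φ is multiplicative, φ(76308799154587) = 28830 · 49284 · 60 · 828 = 70588211529600.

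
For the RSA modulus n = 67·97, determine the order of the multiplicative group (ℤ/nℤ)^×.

φ(67) = 67 − 1 = 66.
φ(97) = 97 − 1 = 96.
Since φ is multiplicative, φ(6499) = 66 · 96 = 6336.

6336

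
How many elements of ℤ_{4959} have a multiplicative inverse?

Factor 4959: 4959 = 3^2 · 19 · 29.
φ(3^2) = 3^2 − 3^1 = 9 − 3 = 6.
φ(19) = 19 − 1 = 18.
φ(29) = 29 − 1 = 28.
Multiply: 6 · 18 · 28 = 3024.

3024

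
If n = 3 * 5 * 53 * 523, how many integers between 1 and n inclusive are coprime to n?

217152

φ(3) = 3 − 1 = 2.
φ(5) = 5 − 1 = 4.
φ(53) = 53 − 1 = 52.
φ(523) = 523 − 1 = 522.
Multiply: 2 · 4 · 52 · 522 = 217152.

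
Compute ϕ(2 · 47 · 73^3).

17649648

φ(2) = 2 − 1 = 1.
φ(47) = 47 − 1 = 46.
φ(73^3) = 73^2·(73−1) = 5329·72 = 383688.
φ(36567598) = 1 × 46 × 383688 = 17649648.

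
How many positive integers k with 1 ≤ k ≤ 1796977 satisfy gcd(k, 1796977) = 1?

1375920

Factor 1796977: 1796977 = 7^3 · 13^2 · 31.
φ(1796977) = 1796977 · (1 − 1/7) · (1 − 1/13) · (1 − 1/31)
       = 1796977 · 2160/2821 = 1375920.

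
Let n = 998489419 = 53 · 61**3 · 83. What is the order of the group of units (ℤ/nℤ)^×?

951980640

φ(53) = 53 − 1 = 52.
φ(61^3) = 61^2·(61−1) = 3721·60 = 223260.
φ(83) = 83 − 1 = 82.
Multiply: 52 · 223260 · 82 = 951980640.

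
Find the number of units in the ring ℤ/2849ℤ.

2849 = 7 * 11 * 37.
φ(2849) = 2849 · (1 − 1/7) · (1 − 1/11) · (1 − 1/37)
       = 2849 · 2160/2849 = 2160.

2160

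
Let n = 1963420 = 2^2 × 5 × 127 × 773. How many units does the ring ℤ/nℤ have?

φ(1963420) = 1963420 · (1 − 1/2) · (1 − 1/5) · (1 − 1/127) · (1 − 1/773)
       = 1963420 · 389088/981710 = 778176.

778176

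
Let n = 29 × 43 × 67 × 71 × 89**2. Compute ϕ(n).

φ(29) = 29 − 1 = 28.
φ(43) = 43 − 1 = 42.
φ(67) = 67 − 1 = 66.
φ(71) = 71 − 1 = 70.
φ(89^2) = 89^1·(89−1) = 89·88 = 7832.
Multiply: 28 · 42 · 66 · 70 · 7832 = 42552195840.

42552195840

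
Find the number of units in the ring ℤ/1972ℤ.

First factor: 1972 = 2^2 × 17 × 29.
φ(2^2) = 2^2 − 2^1 = 4 − 2 = 2.
φ(17) = 17 − 1 = 16.
φ(29) = 29 − 1 = 28.
Multiply: 2 · 16 · 28 = 896.

896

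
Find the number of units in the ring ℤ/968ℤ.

968 = 2^3 × 11^2.
φ(2^3) = 2^3 − 2^2 = 8 − 4 = 4.
φ(11^2) = 11^1·(11−1) = 11·10 = 110.
φ(968) = 4 × 110 = 440.

440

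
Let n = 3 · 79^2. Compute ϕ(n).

12324

φ(18723) = 18723 · (1 − 1/3) · (1 − 1/79)
       = 18723 · 156/237 = 12324.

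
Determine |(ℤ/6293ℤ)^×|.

First factor: 6293 = 7 · 29 · 31.
φ(6293) = 6293 · (1 − 1/7) · (1 − 1/29) · (1 − 1/31)
       = 6293 · 5040/6293 = 5040.

5040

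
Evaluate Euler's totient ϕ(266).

108

266 = 2 * 7 * 19.
φ(2) = 2 − 1 = 1.
φ(7) = 7 − 1 = 6.
φ(19) = 19 − 1 = 18.
φ(266) = 1 × 6 × 18 = 108.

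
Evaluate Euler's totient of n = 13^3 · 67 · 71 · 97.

φ(1013759513) = 1013759513 · (1 − 1/13) · (1 − 1/67) · (1 − 1/71) · (1 − 1/97)
       = 1013759513 · 5322240/5998577 = 899458560.

899458560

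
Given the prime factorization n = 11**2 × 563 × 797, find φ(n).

49208720

φ(11^2) = 11^1·(11−1) = 11·10 = 110.
φ(563) = 563 − 1 = 562.
φ(797) = 797 − 1 = 796.
φ(54294031) = 110 × 562 × 796 = 49208720.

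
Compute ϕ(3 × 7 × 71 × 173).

144480

φ(257943) = 257943 · (1 − 1/3) · (1 − 1/7) · (1 − 1/71) · (1 − 1/173)
       = 257943 · 144480/257943 = 144480.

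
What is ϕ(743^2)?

φ(743^2) = 743^2 − 743^1 = 552049 − 743 = 551306.

551306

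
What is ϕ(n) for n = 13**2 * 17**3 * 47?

33181824

φ(13^2) = 13^2 − 13^1 = 169 − 13 = 156.
φ(17^3) = 17^2·(17−1) = 289·16 = 4624.
φ(47) = 47 − 1 = 46.
Since φ is multiplicative, φ(39023959) = 156 · 4624 · 46 = 33181824.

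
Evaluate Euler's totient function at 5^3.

100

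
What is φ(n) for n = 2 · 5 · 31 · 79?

φ(24490) = 24490 · (1 − 1/2) · (1 − 1/5) · (1 − 1/31) · (1 − 1/79)
       = 24490 · 9360/24490 = 9360.

9360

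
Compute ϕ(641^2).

410240

φ(410881) = 410881 · (1 − 1/641)
       = 410881 · 640/641 = 410240.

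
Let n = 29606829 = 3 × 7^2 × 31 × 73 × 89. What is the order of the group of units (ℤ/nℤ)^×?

15966720

φ(29606829) = 29606829 · (1 − 1/3) · (1 − 1/7) · (1 − 1/31) · (1 − 1/73) · (1 − 1/89)
       = 29606829 · 2280960/4229547 = 15966720.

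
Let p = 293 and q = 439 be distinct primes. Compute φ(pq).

127896

For distinct primes, φ(pq) = (p−1)(q−1) = 292 × 438 = 127896.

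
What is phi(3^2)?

φ(3^2) = 3^2 − 3^1 = 9 − 3 = 6.

6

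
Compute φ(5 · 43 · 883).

148176

φ(5) = 5 − 1 = 4.
φ(43) = 43 − 1 = 42.
φ(883) = 883 − 1 = 882.
Since φ is multiplicative, φ(189845) = 4 · 42 · 882 = 148176.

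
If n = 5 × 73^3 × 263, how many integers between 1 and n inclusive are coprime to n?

φ(5) = 5 − 1 = 4.
φ(73^3) = 73^2·(73−1) = 5329·72 = 383688.
φ(263) = 263 − 1 = 262.
Since φ is multiplicative, φ(511557355) = 4 · 383688 · 262 = 402105024.

402105024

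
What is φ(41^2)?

1640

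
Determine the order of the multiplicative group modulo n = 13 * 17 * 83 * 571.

8974080

φ(13) = 13 − 1 = 12.
φ(17) = 17 − 1 = 16.
φ(83) = 83 − 1 = 82.
φ(571) = 571 − 1 = 570.
φ(10473853) = 12 × 16 × 82 × 570 = 8974080.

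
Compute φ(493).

448

First factor: 493 = 17 * 29.
φ(493) = 493 · (1 − 1/17) · (1 − 1/29)
       = 493 · 448/493 = 448.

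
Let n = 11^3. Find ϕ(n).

φ(1331) = 1331 · (1 − 1/11)
       = 1331 · 10/11 = 1210.

1210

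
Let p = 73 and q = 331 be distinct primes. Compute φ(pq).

23760

φ(24163) = 24163 · (1 − 1/73) · (1 − 1/331)
       = 24163 · 23760/24163 = 23760.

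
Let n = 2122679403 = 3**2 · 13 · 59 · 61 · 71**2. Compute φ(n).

1245283200

φ(3^2) = 3^1·(3−1) = 3·2 = 6.
φ(13) = 13 − 1 = 12.
φ(59) = 59 − 1 = 58.
φ(61) = 61 − 1 = 60.
φ(71^2) = 71^1·(71−1) = 71·70 = 4970.
Multiply: 6 · 12 · 58 · 60 · 4970 = 1245283200.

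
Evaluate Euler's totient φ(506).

220

Factor 506: 506 = 2 × 11 × 23.
φ(506) = 506 · (1 − 1/2) · (1 − 1/11) · (1 − 1/23)
       = 506 · 220/506 = 220.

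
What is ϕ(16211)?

14112

First factor: 16211 = 13 * 29 * 43.
φ(16211) = 16211 · (1 − 1/13) · (1 − 1/29) · (1 − 1/43)
       = 16211 · 14112/16211 = 14112.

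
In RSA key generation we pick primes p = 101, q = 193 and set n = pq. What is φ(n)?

19200

φ(101) = 101 − 1 = 100.
φ(193) = 193 − 1 = 192.
φ(19493) = 100 × 192 = 19200.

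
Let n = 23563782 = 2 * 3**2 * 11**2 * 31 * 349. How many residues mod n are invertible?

φ(2) = 2 − 1 = 1.
φ(3^2) = 3^2 − 3^1 = 9 − 3 = 6.
φ(11^2) = 11^2 − 11^1 = 121 − 11 = 110.
φ(31) = 31 − 1 = 30.
φ(349) = 349 − 1 = 348.
Multiply: 1 · 6 · 110 · 30 · 348 = 6890400.

6890400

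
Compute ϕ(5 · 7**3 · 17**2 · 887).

283406592

φ(5) = 5 − 1 = 4.
φ(7^3) = 7^3 − 7^2 = 343 − 49 = 294.
φ(17^2) = 17^2 − 17^1 = 289 − 17 = 272.
φ(887) = 887 − 1 = 886.
φ(439628245) = 4 × 294 × 272 × 886 = 283406592.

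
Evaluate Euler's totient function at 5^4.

φ(625) = 625 · (1 − 1/5)
       = 625 · 4/5 = 500.

500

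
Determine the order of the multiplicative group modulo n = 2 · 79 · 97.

φ(2) = 2 − 1 = 1.
φ(79) = 79 − 1 = 78.
φ(97) = 97 − 1 = 96.
φ(15326) = 1 × 78 × 96 = 7488.

7488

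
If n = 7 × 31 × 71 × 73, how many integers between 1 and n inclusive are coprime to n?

907200

φ(1124711) = 1124711 · (1 − 1/7) · (1 − 1/31) · (1 − 1/71) · (1 − 1/73)
       = 1124711 · 907200/1124711 = 907200.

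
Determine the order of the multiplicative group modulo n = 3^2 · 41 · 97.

23040

φ(35793) = 35793 · (1 − 1/3) · (1 − 1/41) · (1 − 1/97)
       = 35793 · 7680/11931 = 23040.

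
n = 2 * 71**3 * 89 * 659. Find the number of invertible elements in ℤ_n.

20432584480

φ(41983676122) = 41983676122 · (1 − 1/2) · (1 − 1/71) · (1 − 1/89) · (1 − 1/659)
       = 41983676122 · 4053280/8328442 = 20432584480.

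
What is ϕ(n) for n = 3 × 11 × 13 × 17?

3840

φ(3) = 3 − 1 = 2.
φ(11) = 11 − 1 = 10.
φ(13) = 13 − 1 = 12.
φ(17) = 17 − 1 = 16.
Since φ is multiplicative, φ(7293) = 2 · 10 · 12 · 16 = 3840.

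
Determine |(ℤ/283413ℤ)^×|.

170352

283413 = 3 * 13**3 * 43.
φ(283413) = 283413 · (1 − 1/3) · (1 − 1/13) · (1 − 1/43)
       = 283413 · 1008/1677 = 170352.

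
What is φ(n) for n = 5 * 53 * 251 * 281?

φ(18690715) = 18690715 · (1 − 1/5) · (1 − 1/53) · (1 − 1/251) · (1 − 1/281)
       = 18690715 · 14560000/18690715 = 14560000.

14560000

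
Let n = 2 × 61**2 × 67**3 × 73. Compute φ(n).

78074124480

φ(2) = 2 − 1 = 1.
φ(61^2) = 61^1·(61−1) = 61·60 = 3660.
φ(67^3) = 67^3 − 67^2 = 300763 − 4489 = 296274.
φ(73) = 73 − 1 = 72.
Multiply: 1 · 3660 · 296274 · 72 = 78074124480.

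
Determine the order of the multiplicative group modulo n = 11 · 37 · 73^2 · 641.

1210982400

φ(11) = 11 − 1 = 10.
φ(37) = 37 − 1 = 36.
φ(73^2) = 73^1·(73−1) = 73·72 = 5256.
φ(641) = 641 − 1 = 640.
Since φ is multiplicative, φ(1390266823) = 10 · 36 · 5256 · 640 = 1210982400.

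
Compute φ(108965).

77760

108965 = 5 * 19 * 31 * 37.
φ(108965) = 108965 · (1 − 1/5) · (1 − 1/19) · (1 − 1/31) · (1 − 1/37)
       = 108965 · 77760/108965 = 77760.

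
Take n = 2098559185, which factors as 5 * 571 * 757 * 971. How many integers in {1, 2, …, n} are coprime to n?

φ(5) = 5 − 1 = 4.
φ(571) = 571 − 1 = 570.
φ(757) = 757 − 1 = 756.
φ(971) = 971 − 1 = 970.
Multiply: 4 · 570 · 756 · 970 = 1671969600.

1671969600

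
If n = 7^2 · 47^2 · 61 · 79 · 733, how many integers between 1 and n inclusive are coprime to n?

φ(382342606807) = 382342606807 · (1 − 1/7) · (1 − 1/47) · (1 − 1/61) · (1 − 1/79) · (1 − 1/733)
       = 382342606807 · 945509760/1162135583 = 311072711040.

311072711040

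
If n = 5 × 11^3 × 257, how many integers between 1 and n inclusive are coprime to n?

1239040

φ(1710335) = 1710335 · (1 − 1/5) · (1 − 1/11) · (1 − 1/257)
       = 1710335 · 10240/14135 = 1239040.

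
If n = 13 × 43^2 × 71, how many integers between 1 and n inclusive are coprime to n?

φ(13) = 13 − 1 = 12.
φ(43^2) = 43^1·(43−1) = 43·42 = 1806.
φ(71) = 71 − 1 = 70.
Multiply: 12 · 1806 · 70 = 1517040.

1517040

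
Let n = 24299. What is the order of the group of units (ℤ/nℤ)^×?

Factor 24299: 24299 = 11 · 47^2.
φ(11) = 11 − 1 = 10.
φ(47^2) = 47^2 − 47^1 = 2209 − 47 = 2162.
Since φ is multiplicative, φ(24299) = 10 · 2162 = 21620.

21620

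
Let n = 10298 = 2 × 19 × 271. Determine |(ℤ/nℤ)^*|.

4860

φ(2) = 2 − 1 = 1.
φ(19) = 19 − 1 = 18.
φ(271) = 271 − 1 = 270.
Since φ is multiplicative, φ(10298) = 1 · 18 · 270 = 4860.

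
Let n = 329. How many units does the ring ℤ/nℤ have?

Factor 329: 329 = 7 * 47.
φ(7) = 7 − 1 = 6.
φ(47) = 47 − 1 = 46.
φ(329) = 6 × 46 = 276.

276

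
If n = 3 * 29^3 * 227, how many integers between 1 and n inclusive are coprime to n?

10643696

φ(3) = 3 − 1 = 2.
φ(29^3) = 29^2·(29−1) = 841·28 = 23548.
φ(227) = 227 − 1 = 226.
Multiply: 2 · 23548 · 226 = 10643696.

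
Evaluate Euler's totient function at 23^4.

267674

φ(23^4) = 23^3·(23−1) = 12167·22 = 267674.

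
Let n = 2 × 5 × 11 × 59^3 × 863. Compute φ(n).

φ(19496628470) = 19496628470 · (1 − 1/2) · (1 − 1/5) · (1 − 1/11) · (1 − 1/59) · (1 − 1/863)
       = 19496628470 · 1999840/5600870 = 6961443040.

6961443040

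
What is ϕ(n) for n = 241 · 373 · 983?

87672960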